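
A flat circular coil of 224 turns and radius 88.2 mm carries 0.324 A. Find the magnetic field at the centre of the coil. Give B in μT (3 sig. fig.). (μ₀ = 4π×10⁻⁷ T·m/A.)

For an N-turn flat coil, B = Nμ₀I/(2R) with R = 0.0882 m.
B = 224 × 2.31×10⁻⁶ T = 5.17×10⁻⁴ T.

B ≈ 517 μT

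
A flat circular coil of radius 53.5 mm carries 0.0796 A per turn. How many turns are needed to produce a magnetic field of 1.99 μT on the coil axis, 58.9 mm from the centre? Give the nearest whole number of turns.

For an N-turn coil, B = Nμ₀IR²/[2(R²+z²)^(3/2)]. A single turn gives B₁ = 2.84×10⁻⁷ T with R = 0.0535 m, z = 0.0589 m.
N = B/B₁ = 1.99×10⁻⁶ / 2.84×10⁻⁷ = 7.00.

N = 7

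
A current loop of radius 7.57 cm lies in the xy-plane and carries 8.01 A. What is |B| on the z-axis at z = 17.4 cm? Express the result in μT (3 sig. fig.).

On the axis of a circular loop, B = μ₀IR² / [2(R²+z²)^(3/2)].
R² + z² = (0.0757)² + (0.174)² = 0.03601 m², and (R²+z²)^(3/2) = 6.83×10⁻³ m³.
B = (4π×10⁻⁷ × 8.01 × 0.00573) / (2 × 6.83×10⁻³) = 4.22×10⁻⁶ T.

B ≈ 4.22 μT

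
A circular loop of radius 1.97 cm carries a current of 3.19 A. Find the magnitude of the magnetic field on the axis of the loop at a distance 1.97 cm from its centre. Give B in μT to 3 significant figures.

On the axis of a circular loop, B = μ₀IR² / [2(R²+z²)^(3/2)].
R² + z² = (0.0197)² + (0.0197)² = 0.0007762 m², and (R²+z²)^(3/2) = 2.16×10⁻⁵ m³.
B = (4π×10⁻⁷ × 3.19 × 0.0003881) / (2 × 2.16×10⁻⁵) = 3.60×10⁻⁵ T.

B ≈ 36.0 μT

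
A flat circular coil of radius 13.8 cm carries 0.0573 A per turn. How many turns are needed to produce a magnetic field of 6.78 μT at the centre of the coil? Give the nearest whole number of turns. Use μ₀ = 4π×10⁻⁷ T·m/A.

N = 26

For an N-turn coil, B = Nμ₀I/(2R). A single turn gives B₁ = 2.61×10⁻⁷ T with R = 0.138 m.
N = B/B₁ = 6.78×10⁻⁶ / 2.61×10⁻⁷ = 25.99.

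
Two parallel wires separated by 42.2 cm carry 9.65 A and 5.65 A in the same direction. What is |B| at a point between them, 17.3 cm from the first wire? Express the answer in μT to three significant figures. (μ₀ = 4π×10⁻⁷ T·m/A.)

Each long wire gives B = μ₀I/(2πd). Distances are d₁ = 0.173 m and d₂ = 0.249 m.
B₁ = 1.12×10⁻⁵ T, B₂ = 4.54×10⁻⁶ T.
Between parallel currents the two contributions point in opposite directions, so they subtract. B = |B₁ − B₂| = |1.12×10⁻⁵ − 4.54×10⁻⁶| = 6.62×10⁻⁶ T.

B ≈ 6.62 μT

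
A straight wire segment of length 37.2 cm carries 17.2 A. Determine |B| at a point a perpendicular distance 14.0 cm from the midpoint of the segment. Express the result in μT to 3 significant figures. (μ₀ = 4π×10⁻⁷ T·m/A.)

For a finite straight segment, B = (μ₀I/4πd)(sinθ₁ + sinθ₂), where θ₁, θ₂ are the angles from the perpendicular to each end.
The perpendicular from the point meets the wire at its midpoint, so each end is L/2 = 0.186 m away along the wire.
sinθ₁ = 0.186/√(0.186²+0.14²) = 0.7990; sinθ₂ = 0.186/√(0.186²+0.14²) = 0.7990.
B = (4π×10⁻⁷ × 17.2) / (4π × 0.14) × (0.7990 + 0.7990) = 1.96×10⁻⁵ T.

B ≈ 19.6 μT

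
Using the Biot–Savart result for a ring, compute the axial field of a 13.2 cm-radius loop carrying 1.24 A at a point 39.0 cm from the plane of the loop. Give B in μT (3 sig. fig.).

On the axis of a circular loop, B = μ₀IR² / [2(R²+z²)^(3/2)].
R² + z² = (0.132)² + (0.39)² = 0.1695 m², and (R²+z²)^(3/2) = 6.98×10⁻² m³.
B = (4π×10⁻⁷ × 1.24 × 0.01742) / (2 × 6.98×10⁻²) = 1.94×10⁻⁷ T.

B ≈ 0.194 μT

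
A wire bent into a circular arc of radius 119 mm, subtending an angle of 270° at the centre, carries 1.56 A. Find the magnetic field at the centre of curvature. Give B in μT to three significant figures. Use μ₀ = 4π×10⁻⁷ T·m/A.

The Biot–Savart field of a circular arc at its centre is B = μ₀Iφ/(4πR), with φ = 4.712 rad.
B = (4π×10⁻⁷ × 1.56 × 4.712) / (4π × 0.119) = 6.18×10⁻⁶ T.

B ≈ 6.18 μT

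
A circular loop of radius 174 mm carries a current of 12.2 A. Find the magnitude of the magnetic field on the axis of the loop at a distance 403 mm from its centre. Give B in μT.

On the axis of a circular loop, B = μ₀IR² / [2(R²+z²)^(3/2)].
R² + z² = (0.174)² + (0.403)² = 0.1927 m², and (R²+z²)^(3/2) = 8.46×10⁻² m³.
B = (4π×10⁻⁷ × 12.2 × 0.03028) / (2 × 8.46×10⁻²) = 2.74×10⁻⁶ T.

B ≈ 2.74 μT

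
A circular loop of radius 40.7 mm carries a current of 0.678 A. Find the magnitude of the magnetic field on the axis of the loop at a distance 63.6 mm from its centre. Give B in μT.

B ≈ 1.64 μT

On the axis of a circular loop, B = μ₀IR² / [2(R²+z²)^(3/2)].
R² + z² = (0.0407)² + (0.0636)² = 0.005701 m², and (R²+z²)^(3/2) = 4.31×10⁻⁴ m³.
B = (4π×10⁻⁷ × 0.678 × 0.001656) / (2 × 4.31×10⁻⁴) = 1.64×10⁻⁶ T.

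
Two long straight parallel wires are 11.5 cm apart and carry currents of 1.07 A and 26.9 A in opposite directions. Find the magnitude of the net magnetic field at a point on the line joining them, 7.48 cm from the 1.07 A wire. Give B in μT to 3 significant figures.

Each long wire gives B = μ₀I/(2πd). Distances are d₁ = 0.0748 m and d₂ = 0.0402 m.
B₁ = 2.86×10⁻⁶ T, B₂ = 1.34×10⁻⁴ T.
Between antiparallel currents both contributions point the same way, so they add. B = B₁ + B₂ = 2.86×10⁻⁶ + 1.34×10⁻⁴ = 1.37×10⁻⁴ T.

B ≈ 137 μT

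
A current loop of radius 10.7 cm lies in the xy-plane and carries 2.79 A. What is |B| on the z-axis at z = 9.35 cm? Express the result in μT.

On the axis of a circular loop, B = μ₀IR² / [2(R²+z²)^(3/2)].
R² + z² = (0.107)² + (0.0935)² = 0.02019 m², and (R²+z²)^(3/2) = 2.87×10⁻³ m³.
B = (4π×10⁻⁷ × 2.79 × 0.01145) / (2 × 2.87×10⁻³) = 7.00×10⁻⁶ T.

B ≈ 7.00 μT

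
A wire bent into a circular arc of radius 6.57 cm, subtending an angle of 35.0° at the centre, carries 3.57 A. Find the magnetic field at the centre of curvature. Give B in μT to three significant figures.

B ≈ 3.32 μT

The Biot–Savart field of a circular arc at its centre is B = μ₀Iφ/(4πR), with φ = 0.6109 rad.
B = (4π×10⁻⁷ × 3.57 × 0.6109) / (4π × 0.0657) = 3.32×10⁻⁶ T.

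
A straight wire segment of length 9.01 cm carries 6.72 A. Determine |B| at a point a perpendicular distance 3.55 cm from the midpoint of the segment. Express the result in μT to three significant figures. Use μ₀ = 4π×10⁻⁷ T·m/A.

B ≈ 29.7 μT

For a finite straight segment, B = (μ₀I/4πd)(sinθ₁ + sinθ₂), where θ₁, θ₂ are the angles from the perpendicular to each end.
The perpendicular from the point meets the wire at its midpoint, so each end is L/2 = 0.04505 m away along the wire.
sinθ₁ = 0.04505/√(0.04505²+0.0355²) = 0.7854; sinθ₂ = 0.04505/√(0.04505²+0.0355²) = 0.7854.
B = (4π×10⁻⁷ × 6.72) / (4π × 0.0355) × (0.7854 + 0.7854) = 2.97×10⁻⁵ T.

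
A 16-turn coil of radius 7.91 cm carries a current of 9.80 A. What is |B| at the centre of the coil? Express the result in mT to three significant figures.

For an N-turn flat coil, B = Nμ₀I/(2R) with R = 0.0791 m.
B = 16 × 7.78×10⁻⁵ T = 1.25×10⁻³ T.

B ≈ 1.25 mT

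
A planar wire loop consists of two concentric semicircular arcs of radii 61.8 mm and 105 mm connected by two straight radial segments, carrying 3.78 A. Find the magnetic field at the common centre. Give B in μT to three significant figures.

The radial connectors point toward the centre, so dl × r̂ = 0 and they contribute nothing.
Each semicircle gives μ₀I/(4R): inner arc 1.92×10⁻⁵ T, outer arc 1.13×10⁻⁵ T.
The two arcs carry current in opposite angular senses, so their fields oppose: B = |1.92×10⁻⁵ − 1.13×10⁻⁵| = 7.91×10⁻⁶ T.

B ≈ 7.91 μT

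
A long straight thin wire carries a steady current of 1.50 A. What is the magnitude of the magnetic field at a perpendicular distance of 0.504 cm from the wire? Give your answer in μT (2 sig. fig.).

B ≈ 60 μT

For an infinitely long straight wire, B = μ₀I/(2πd).
B = (4π×10⁻⁷ × 1.50) / (2π × 0.00504) = 5.95×10⁻⁵ T.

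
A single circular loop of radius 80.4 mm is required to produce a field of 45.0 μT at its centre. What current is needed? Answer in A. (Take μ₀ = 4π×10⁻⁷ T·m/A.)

At the centre of a circular loop B = μ₀I/(2R), so I = 2RB/μ₀.
With R = 0.0804 m, I = 2 × 0.0804 × 4.50×10⁻⁵ / (4π×10⁻⁷) = 5.76 A.

I ≈ 5.76 A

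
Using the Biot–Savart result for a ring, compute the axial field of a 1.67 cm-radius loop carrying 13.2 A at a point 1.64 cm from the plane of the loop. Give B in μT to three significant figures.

On the axis of a circular loop, B = μ₀IR² / [2(R²+z²)^(3/2)].
R² + z² = (0.0167)² + (0.0164)² = 0.0005478 m², and (R²+z²)^(3/2) = 1.28×10⁻⁵ m³.
B = (4π×10⁻⁷ × 13.2 × 0.0002789) / (2 × 1.28×10⁻⁵) = 1.80×10⁻⁴ T.

B ≈ 180 μT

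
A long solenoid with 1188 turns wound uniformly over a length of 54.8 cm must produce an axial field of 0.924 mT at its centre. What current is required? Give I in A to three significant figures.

I ≈ 0.339 A

Inside a long solenoid B = μ₀nI with n = 2168 m⁻¹, so I = B/(μ₀n).
I = 9.24×10⁻⁴ / (4π×10⁻⁷ × 2168) = 0.339 A.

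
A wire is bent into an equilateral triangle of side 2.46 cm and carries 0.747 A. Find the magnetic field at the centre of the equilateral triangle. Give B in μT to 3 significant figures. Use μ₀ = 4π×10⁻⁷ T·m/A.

B ≈ 54.7 μT

Each side is a finite straight segment at perpendicular distance d = a/(2 tan(π/3)) = 0.007101 m from the centre, with end-angles ±π/3.
One side contributes B₁ = (μ₀I/4πd)·2 sin(π/3) = 1.82×10⁻⁵ T.
All 3 sides add in the same direction: B = 3 × 1.82×10⁻⁵ = 5.47×10⁻⁵ T.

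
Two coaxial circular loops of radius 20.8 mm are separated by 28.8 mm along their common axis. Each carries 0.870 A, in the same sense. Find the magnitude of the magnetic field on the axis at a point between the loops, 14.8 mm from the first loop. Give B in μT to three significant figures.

Each loop contributes B = μ₀IR²/[2(R²+z²)^(3/2)] on the axis, with z measured from that loop.
Loop 1 (z = 0.0148 m): B₁ = 1.42×10⁻⁵ T. Loop 2 (z = 0.014 m): B₂ = 1.50×10⁻⁵ T.
The fields add: B = B₁ + B₂ = 2.92×10⁻⁵ T.

B ≈ 29.2 μT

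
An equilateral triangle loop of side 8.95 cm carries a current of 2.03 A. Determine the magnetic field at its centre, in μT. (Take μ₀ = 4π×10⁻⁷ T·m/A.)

B ≈ 40.8 μT

Each side is a finite straight segment at perpendicular distance d = a/(2 tan(π/3)) = 0.02584 m from the centre, with end-angles ±π/3.
One side contributes B₁ = (μ₀I/4πd)·2 sin(π/3) = 1.36×10⁻⁵ T.
All 3 sides add in the same direction: B = 3 × 1.36×10⁻⁵ = 4.08×10⁻⁵ T.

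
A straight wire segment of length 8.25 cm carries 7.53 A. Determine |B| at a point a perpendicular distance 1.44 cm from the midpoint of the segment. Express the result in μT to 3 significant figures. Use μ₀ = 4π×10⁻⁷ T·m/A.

B ≈ 98.7 μT

For a finite straight segment, B = (μ₀I/4πd)(sinθ₁ + sinθ₂), where θ₁, θ₂ are the angles from the perpendicular to each end.
The perpendicular from the point meets the wire at its midpoint, so each end is L/2 = 0.04125 m away along the wire.
sinθ₁ = 0.04125/√(0.04125²+0.0144²) = 0.9441; sinθ₂ = 0.04125/√(0.04125²+0.0144²) = 0.9441.
B = (4π×10⁻⁷ × 7.53) / (4π × 0.0144) × (0.9441 + 0.9441) = 9.87×10⁻⁵ T.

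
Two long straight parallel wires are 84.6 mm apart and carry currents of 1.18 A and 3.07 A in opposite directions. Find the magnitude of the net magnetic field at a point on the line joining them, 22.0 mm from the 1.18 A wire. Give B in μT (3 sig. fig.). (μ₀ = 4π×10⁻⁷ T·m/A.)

B ≈ 20.5 μT

Each long wire gives B = μ₀I/(2πd). Distances are d₁ = 0.022 m and d₂ = 0.0626 m.
B₁ = 1.07×10⁻⁵ T, B₂ = 9.81×10⁻⁶ T.
Between antiparallel currents both contributions point the same way, so they add. B = B₁ + B₂ = 1.07×10⁻⁵ + 9.81×10⁻⁶ = 2.05×10⁻⁵ T.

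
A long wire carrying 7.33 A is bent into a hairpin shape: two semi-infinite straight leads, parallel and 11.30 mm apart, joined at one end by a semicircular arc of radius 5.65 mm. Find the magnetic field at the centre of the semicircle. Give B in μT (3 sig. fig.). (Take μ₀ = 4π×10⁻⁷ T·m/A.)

B ≈ 667 μT

The semicircular arc contributes B_arc = μ₀I·π/(4πR) = μ₀I/(4R) = 4.08×10⁻⁴ T.
Each semi-infinite lead is at perpendicular distance R = 0.00565 m from the centre, with the perpendicular foot at its near end, so it contributes μ₀I/(4πR); both point the same way, together 2.59×10⁻⁴ T.
Arc and leads all point the same direction: B = 4.08×10⁻⁴ + 2.59×10⁻⁴ = 6.67×10⁻⁴ T.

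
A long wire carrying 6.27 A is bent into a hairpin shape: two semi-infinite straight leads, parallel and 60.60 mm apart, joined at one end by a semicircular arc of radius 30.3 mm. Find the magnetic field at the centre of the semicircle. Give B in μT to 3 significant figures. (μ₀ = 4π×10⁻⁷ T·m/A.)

The semicircular arc contributes B_arc = μ₀I·π/(4πR) = μ₀I/(4R) = 6.50×10⁻⁵ T.
Each semi-infinite lead is at perpendicular distance R = 0.0303 m from the centre, with the perpendicular foot at its near end, so it contributes μ₀I/(4πR); both point the same way, together 4.14×10⁻⁵ T.
Arc and leads all point the same direction: B = 6.50×10⁻⁵ + 4.14×10⁻⁵ = 1.06×10⁻⁴ T.

B ≈ 106 μT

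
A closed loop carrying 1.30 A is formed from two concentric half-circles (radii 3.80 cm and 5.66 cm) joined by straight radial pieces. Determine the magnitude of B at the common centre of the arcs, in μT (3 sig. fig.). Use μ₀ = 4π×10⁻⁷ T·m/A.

The radial connectors point toward the centre, so dl × r̂ = 0 and they contribute nothing.
Each semicircle gives μ₀I/(4R): inner arc 1.07×10⁻⁵ T, outer arc 7.22×10⁻⁶ T.
The two arcs carry current in opposite angular senses, so their fields oppose: B = |1.07×10⁻⁵ − 7.22×10⁻⁶| = 3.53×10⁻⁶ T.

B ≈ 3.53 μT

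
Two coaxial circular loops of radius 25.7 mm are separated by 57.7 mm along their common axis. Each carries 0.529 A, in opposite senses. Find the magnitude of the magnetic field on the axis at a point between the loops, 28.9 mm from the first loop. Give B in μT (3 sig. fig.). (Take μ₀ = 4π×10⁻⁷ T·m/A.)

B ≈ 0.0221 μT

Each loop contributes B = μ₀IR²/[2(R²+z²)^(3/2)] on the axis, with z measured from that loop.
Loop 1 (z = 0.0289 m): B₁ = 3.80×10⁻⁶ T. Loop 2 (z = 0.0288 m): B₂ = 3.82×10⁻⁶ T.
The fields oppose: B = |B₁ − B₂| = 2.21×10⁻⁸ T.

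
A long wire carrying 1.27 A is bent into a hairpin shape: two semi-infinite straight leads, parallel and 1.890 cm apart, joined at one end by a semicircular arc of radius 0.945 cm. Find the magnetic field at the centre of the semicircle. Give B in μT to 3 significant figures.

The semicircular arc contributes B_arc = μ₀I·π/(4πR) = μ₀I/(4R) = 4.22×10⁻⁵ T.
Each semi-infinite lead is at perpendicular distance R = 0.00945 m from the centre, with the perpendicular foot at its near end, so it contributes μ₀I/(4πR); both point the same way, together 2.69×10⁻⁵ T.
Arc and leads all point the same direction: B = 4.22×10⁻⁵ + 2.69×10⁻⁵ = 6.91×10⁻⁵ T.

B ≈ 69.1 μT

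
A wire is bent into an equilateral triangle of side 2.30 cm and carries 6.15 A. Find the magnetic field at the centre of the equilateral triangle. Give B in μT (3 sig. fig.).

Each side is a finite straight segment at perpendicular distance d = a/(2 tan(π/3)) = 0.00664 m from the centre, with end-angles ±π/3.
One side contributes B₁ = (μ₀I/4πd)·2 sin(π/3) = 1.60×10⁻⁴ T.
All 3 sides add in the same direction: B = 3 × 1.60×10⁻⁴ = 4.81×10⁻⁴ T.

B ≈ 481 μT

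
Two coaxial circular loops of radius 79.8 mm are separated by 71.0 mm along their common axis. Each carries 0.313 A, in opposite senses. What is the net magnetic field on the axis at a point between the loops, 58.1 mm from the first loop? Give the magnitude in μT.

B ≈ 1.07 μT

Each loop contributes B = μ₀IR²/[2(R²+z²)^(3/2)] on the axis, with z measured from that loop.
Loop 1 (z = 0.0581 m): B₁ = 1.30×10⁻⁶ T. Loop 2 (z = 0.0129 m): B₂ = 2.37×10⁻⁶ T.
The fields oppose: B = |B₁ − B₂| = 1.07×10⁻⁶ T.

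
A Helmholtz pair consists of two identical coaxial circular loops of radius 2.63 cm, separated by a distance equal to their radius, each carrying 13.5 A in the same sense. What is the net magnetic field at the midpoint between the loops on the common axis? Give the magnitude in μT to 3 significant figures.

B ≈ 462 μT

Each loop contributes B = μ₀IR²/[2(R²+z²)^(3/2)] on the axis, with z measured from that loop.
Loop 1 (z = 0.01315 m): B₁ = 2.31×10⁻⁴ T. Loop 2 (z = 0.01315 m): B₂ = 2.31×10⁻⁴ T.
The fields add: B = B₁ + B₂ = 4.62×10⁻⁴ T.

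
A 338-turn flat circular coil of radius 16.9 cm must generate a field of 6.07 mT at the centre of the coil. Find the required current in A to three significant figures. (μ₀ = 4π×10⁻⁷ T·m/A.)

For an N-turn coil, B = Nμ₀I/(2R) with R = 0.169 m, so I = 2RB/(Nμ₀) = 2 × 0.169 × 6.07×10⁻³ / (338 × 4π×10⁻⁷) = 4.83 A.

I ≈ 4.83 A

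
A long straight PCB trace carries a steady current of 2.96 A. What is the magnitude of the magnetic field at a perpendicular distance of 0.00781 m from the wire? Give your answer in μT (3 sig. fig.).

B ≈ 75.8 μT

For an infinitely long straight wire, B = μ₀I/(2πd).
B = (4π×10⁻⁷ × 2.96) / (2π × 0.00781) = 7.58×10⁻⁵ T.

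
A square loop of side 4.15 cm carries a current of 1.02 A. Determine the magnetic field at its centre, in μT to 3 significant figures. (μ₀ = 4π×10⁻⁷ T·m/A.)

Each side is a finite straight segment at perpendicular distance d = a/(2 tan(π/4)) = 0.02075 m from the centre, with end-angles ±π/4.
One side contributes B₁ = (μ₀I/4πd)·2 sin(π/4) = 6.95×10⁻⁶ T.
All 4 sides add in the same direction: B = 4 × 6.95×10⁻⁶ = 2.78×10⁻⁵ T.

B ≈ 27.8 μT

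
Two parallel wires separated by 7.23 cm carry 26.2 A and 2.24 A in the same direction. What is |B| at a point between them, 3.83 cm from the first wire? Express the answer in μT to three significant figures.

Each long wire gives B = μ₀I/(2πd). Distances are d₁ = 0.0383 m and d₂ = 0.034 m.
B₁ = 1.37×10⁻⁴ T, B₂ = 1.32×10⁻⁵ T.
Between parallel currents the two contributions point in opposite directions, so they subtract. B = |B₁ − B₂| = |1.37×10⁻⁴ − 1.32×10⁻⁵| = 1.24×10⁻⁴ T.

B ≈ 124 μT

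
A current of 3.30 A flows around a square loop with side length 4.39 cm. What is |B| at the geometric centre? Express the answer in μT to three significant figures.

Each side is a finite straight segment at perpendicular distance d = a/(2 tan(π/4)) = 0.02195 m from the centre, with end-angles ±π/4.
One side contributes B₁ = (μ₀I/4πd)·2 sin(π/4) = 2.13×10⁻⁵ T.
All 4 sides add in the same direction: B = 4 × 2.13×10⁻⁵ = 8.50×10⁻⁵ T.

B ≈ 85.0 μT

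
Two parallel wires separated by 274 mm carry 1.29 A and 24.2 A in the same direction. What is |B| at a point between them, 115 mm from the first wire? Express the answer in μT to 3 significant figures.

B ≈ 28.2 μT

Each long wire gives B = μ₀I/(2πd). Distances are d₁ = 0.115 m and d₂ = 0.159 m.
B₁ = 2.24×10⁻⁶ T, B₂ = 3.04×10⁻⁵ T.
Between parallel currents the two contributions point in opposite directions, so they subtract. B = |B₁ − B₂| = |2.24×10⁻⁶ − 3.04×10⁻⁵| = 2.82×10⁻⁵ T.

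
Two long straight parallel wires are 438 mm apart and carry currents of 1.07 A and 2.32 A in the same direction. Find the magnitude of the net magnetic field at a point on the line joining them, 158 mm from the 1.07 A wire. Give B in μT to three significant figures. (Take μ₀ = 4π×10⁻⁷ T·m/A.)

Each long wire gives B = μ₀I/(2πd). Distances are d₁ = 0.158 m and d₂ = 0.28 m.
B₁ = 1.35×10⁻⁶ T, B₂ = 1.66×10⁻⁶ T.
Between parallel currents the two contributions point in opposite directions, so they subtract. B = |B₁ − B₂| = |1.35×10⁻⁶ − 1.66×10⁻⁶| = 3.03×10⁻⁷ T.

B ≈ 0.303 μT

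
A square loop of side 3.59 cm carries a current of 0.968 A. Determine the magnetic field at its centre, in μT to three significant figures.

Each side is a finite straight segment at perpendicular distance d = a/(2 tan(π/4)) = 0.01795 m from the centre, with end-angles ±π/4.
One side contributes B₁ = (μ₀I/4πd)·2 sin(π/4) = 7.63×10⁻⁶ T.
All 4 sides add in the same direction: B = 4 × 7.63×10⁻⁶ = 3.05×10⁻⁵ T.

B ≈ 30.5 μT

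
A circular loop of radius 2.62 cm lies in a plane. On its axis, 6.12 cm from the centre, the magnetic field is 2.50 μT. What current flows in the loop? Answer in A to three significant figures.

I ≈ 1.71 A

On the axis of a loop, B = μ₀IR²/[2(R²+z²)^(3/2)], so I = 2B(R²+z²)^(3/2)/(μ₀R²).
R² + z² = 0.0006864 + 0.003745 = 0.004432 m²; raised to 3/2 gives 2.95×10⁻⁴ m³.
I = 2 × 2.50×10⁻⁶ × 2.95×10⁻⁴ / (1.26×10⁻⁶ × 0.0006864) = 1.71 A.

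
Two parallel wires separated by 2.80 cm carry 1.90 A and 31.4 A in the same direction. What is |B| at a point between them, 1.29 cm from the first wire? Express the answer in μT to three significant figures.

B ≈ 386 μT

Each long wire gives B = μ₀I/(2πd). Distances are d₁ = 0.0129 m and d₂ = 0.0151 m.
B₁ = 2.95×10⁻⁵ T, B₂ = 4.16×10⁻⁴ T.
Between parallel currents the two contributions point in opposite directions, so they subtract. B = |B₁ − B₂| = |2.95×10⁻⁵ − 4.16×10⁻⁴| = 3.86×10⁻⁴ T.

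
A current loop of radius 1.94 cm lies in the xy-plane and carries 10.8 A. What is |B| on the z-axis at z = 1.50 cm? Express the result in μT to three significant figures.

On the axis of a circular loop, B = μ₀IR² / [2(R²+z²)^(3/2)].
R² + z² = (0.0194)² + (0.015)² = 0.0006014 m², and (R²+z²)^(3/2) = 1.47×10⁻⁵ m³.
B = (4π×10⁻⁷ × 10.8 × 0.0003764) / (2 × 1.47×10⁻⁵) = 1.73×10⁻⁴ T.

B ≈ 173 μT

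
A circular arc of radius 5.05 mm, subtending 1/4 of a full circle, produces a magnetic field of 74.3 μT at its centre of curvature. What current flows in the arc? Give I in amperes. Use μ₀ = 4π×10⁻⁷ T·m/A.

For a circular arc, B = μ₀Iφ/(4πR) with φ in radians; here φ = 1.571 rad.
So I = 4πRB/(μ₀φ) = 4π × 0.00505 × 7.43×10⁻⁵ / (4π×10⁻⁷ × 1.571) = 2.39 A.

I ≈ 2.39 A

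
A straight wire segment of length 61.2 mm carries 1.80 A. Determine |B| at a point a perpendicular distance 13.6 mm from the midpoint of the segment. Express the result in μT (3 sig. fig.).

B ≈ 24.2 μT

For a finite straight segment, B = (μ₀I/4πd)(sinθ₁ + sinθ₂), where θ₁, θ₂ are the angles from the perpendicular to each end.
The perpendicular from the point meets the wire at its midpoint, so each end is L/2 = 0.0306 m away along the wire.
sinθ₁ = 0.0306/√(0.0306²+0.0136²) = 0.9138; sinθ₂ = 0.0306/√(0.0306²+0.0136²) = 0.9138.
B = (4π×10⁻⁷ × 1.80) / (4π × 0.0136) × (0.9138 + 0.9138) = 2.42×10⁻⁵ T.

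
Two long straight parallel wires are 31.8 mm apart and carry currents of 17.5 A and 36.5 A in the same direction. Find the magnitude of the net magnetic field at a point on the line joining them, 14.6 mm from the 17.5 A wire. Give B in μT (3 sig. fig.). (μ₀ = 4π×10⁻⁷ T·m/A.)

Each long wire gives B = μ₀I/(2πd). Distances are d₁ = 0.0146 m and d₂ = 0.0172 m.
B₁ = 2.40×10⁻⁴ T, B₂ = 4.24×10⁻⁴ T.
Between parallel currents the two contributions point in opposite directions, so they subtract. B = |B₁ − B₂| = |2.40×10⁻⁴ − 4.24×10⁻⁴| = 1.85×10⁻⁴ T.

B ≈ 185 μT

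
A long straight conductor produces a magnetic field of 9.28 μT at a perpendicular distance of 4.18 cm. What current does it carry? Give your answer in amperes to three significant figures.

I ≈ 1.94 A

For a long straight wire B = μ₀I/(2πd), so I = 2πdB/μ₀.
I = 2π × 0.0418 × 9.28×10⁻⁶ / (4π×10⁻⁷) = 1.94 A.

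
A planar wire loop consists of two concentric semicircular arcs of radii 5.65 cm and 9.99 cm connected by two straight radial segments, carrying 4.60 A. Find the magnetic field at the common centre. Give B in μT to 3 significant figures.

The radial connectors point toward the centre, so dl × r̂ = 0 and they contribute nothing.
Each semicircle gives μ₀I/(4R): inner arc 2.56×10⁻⁵ T, outer arc 1.45×10⁻⁵ T.
The two arcs carry current in opposite angular senses, so their fields oppose: B = |2.56×10⁻⁵ − 1.45×10⁻⁵| = 1.11×10⁻⁵ T.

B ≈ 11.1 μT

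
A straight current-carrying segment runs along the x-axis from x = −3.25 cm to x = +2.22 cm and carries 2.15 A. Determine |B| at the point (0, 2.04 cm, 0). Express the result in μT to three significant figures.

B ≈ 16.7 μT

For a finite straight segment, B = (μ₀I/4πd)(sinθ₁ + sinθ₂), where θ₁, θ₂ are the angles from the perpendicular to each end.
The perpendicular distance is d = 0.0204 m; the end-offsets along the wire are a = 0.0325 m and b = 0.0222 m.
sinθ₁ = 0.0325/√(0.0325²+0.0204²) = 0.8470; sinθ₂ = 0.0222/√(0.0222²+0.0204²) = 0.7363.
B = (4π×10⁻⁷ × 2.15) / (4π × 0.0204) × (0.8470 + 0.7363) = 1.67×10⁻⁵ T.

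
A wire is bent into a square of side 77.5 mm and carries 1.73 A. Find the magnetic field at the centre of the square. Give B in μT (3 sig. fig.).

B ≈ 25.3 μT

Each side is a finite straight segment at perpendicular distance d = a/(2 tan(π/4)) = 0.03875 m from the centre, with end-angles ±π/4.
One side contributes B₁ = (μ₀I/4πd)·2 sin(π/4) = 6.31×10⁻⁶ T.
All 4 sides add in the same direction: B = 4 × 6.31×10⁻⁶ = 2.53×10⁻⁵ T.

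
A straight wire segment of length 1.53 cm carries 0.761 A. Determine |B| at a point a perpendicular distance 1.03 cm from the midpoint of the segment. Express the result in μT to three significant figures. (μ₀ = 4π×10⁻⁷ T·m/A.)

B ≈ 8.81 μT

For a finite straight segment, B = (μ₀I/4πd)(sinθ₁ + sinθ₂), where θ₁, θ₂ are the angles from the perpendicular to each end.
The perpendicular from the point meets the wire at its midpoint, so each end is L/2 = 0.00765 m away along the wire.
sinθ₁ = 0.00765/√(0.00765²+0.0103²) = 0.5963; sinθ₂ = 0.00765/√(0.00765²+0.0103²) = 0.5963.
B = (4π×10⁻⁷ × 0.761) / (4π × 0.0103) × (0.5963 + 0.5963) = 8.81×10⁻⁶ T.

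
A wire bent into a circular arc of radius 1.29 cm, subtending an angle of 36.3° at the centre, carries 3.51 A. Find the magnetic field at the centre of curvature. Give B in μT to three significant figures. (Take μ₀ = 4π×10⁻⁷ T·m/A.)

The Biot–Savart field of a circular arc at its centre is B = μ₀Iφ/(4πR), with φ = 0.6336 rad.
B = (4π×10⁻⁷ × 3.51 × 0.6336) / (4π × 0.0129) = 1.72×10⁻⁵ T.

B ≈ 17.2 μT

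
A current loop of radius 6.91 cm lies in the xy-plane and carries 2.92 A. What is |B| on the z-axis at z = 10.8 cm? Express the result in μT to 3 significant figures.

On the axis of a circular loop, B = μ₀IR² / [2(R²+z²)^(3/2)].
R² + z² = (0.0691)² + (0.108)² = 0.01644 m², and (R²+z²)^(3/2) = 2.11×10⁻³ m³.
B = (4π×10⁻⁷ × 2.92 × 0.004775) / (2 × 2.11×10⁻³) = 4.16×10⁻⁶ T.

B ≈ 4.16 μT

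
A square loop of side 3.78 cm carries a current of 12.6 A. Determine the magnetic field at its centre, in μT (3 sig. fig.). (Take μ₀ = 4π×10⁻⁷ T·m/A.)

Each side is a finite straight segment at perpendicular distance d = a/(2 tan(π/4)) = 0.0189 m from the centre, with end-angles ±π/4.
One side contributes B₁ = (μ₀I/4πd)·2 sin(π/4) = 9.43×10⁻⁵ T.
All 4 sides add in the same direction: B = 4 × 9.43×10⁻⁵ = 3.77×10⁻⁴ T.

B ≈ 377 μT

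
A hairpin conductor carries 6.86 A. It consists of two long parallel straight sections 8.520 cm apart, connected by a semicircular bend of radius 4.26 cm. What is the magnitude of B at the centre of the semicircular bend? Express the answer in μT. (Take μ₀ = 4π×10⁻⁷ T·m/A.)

The semicircular arc contributes B_arc = μ₀I·π/(4πR) = μ₀I/(4R) = 5.06×10⁻⁵ T.
Each semi-infinite lead is at perpendicular distance R = 0.0426 m from the centre, with the perpendicular foot at its near end, so it contributes μ₀I/(4πR); both point the same way, together 3.22×10⁻⁵ T.
Arc and leads all point the same direction: B = 5.06×10⁻⁵ + 3.22×10⁻⁵ = 8.28×10⁻⁵ T.

B ≈ 82.8 μT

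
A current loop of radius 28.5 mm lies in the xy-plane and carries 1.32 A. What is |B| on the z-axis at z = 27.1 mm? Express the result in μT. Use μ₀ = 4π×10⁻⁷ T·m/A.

On the axis of a circular loop, B = μ₀IR² / [2(R²+z²)^(3/2)].
R² + z² = (0.0285)² + (0.0271)² = 0.001547 m², and (R²+z²)^(3/2) = 6.08×10⁻⁵ m³.
B = (4π×10⁻⁷ × 1.32 × 0.0008123) / (2 × 6.08×10⁻⁵) = 1.11×10⁻⁵ T.

B ≈ 11.1 μT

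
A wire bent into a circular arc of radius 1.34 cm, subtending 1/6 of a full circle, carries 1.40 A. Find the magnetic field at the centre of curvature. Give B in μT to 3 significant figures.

B ≈ 10.9 μT

The Biot–Savart field of a circular arc at its centre is B = μ₀Iφ/(4πR), with φ = 1.047 rad.
B = (4π×10⁻⁷ × 1.40 × 1.047) / (4π × 0.0134) = 1.09×10⁻⁵ T.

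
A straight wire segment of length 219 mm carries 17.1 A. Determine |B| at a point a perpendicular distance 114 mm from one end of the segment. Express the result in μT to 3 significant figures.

B ≈ 13.3 μT

For a finite straight segment, B = (μ₀I/4πd)(sinθ₁ + sinθ₂), where θ₁, θ₂ are the angles from the perpendicular to each end.
The perpendicular foot is at one end, so the two end-offsets along the wire are 0 and L = 0.219 m.
sinθ₁ = 0/√(0²+0.114²) = 0.0000; sinθ₂ = 0.219/√(0.219²+0.114²) = 0.8870.
B = (4π×10⁻⁷ × 17.1) / (4π × 0.114) × (0.0000 + 0.8870) = 1.33×10⁻⁵ T.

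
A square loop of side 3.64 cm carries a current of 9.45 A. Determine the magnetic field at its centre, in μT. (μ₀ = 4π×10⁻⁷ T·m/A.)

B ≈ 294 μT

Each side is a finite straight segment at perpendicular distance d = a/(2 tan(π/4)) = 0.0182 m from the centre, with end-angles ±π/4.
One side contributes B₁ = (μ₀I/4πd)·2 sin(π/4) = 7.34×10⁻⁵ T.
All 4 sides add in the same direction: B = 4 × 7.34×10⁻⁵ = 2.94×10⁻⁴ T.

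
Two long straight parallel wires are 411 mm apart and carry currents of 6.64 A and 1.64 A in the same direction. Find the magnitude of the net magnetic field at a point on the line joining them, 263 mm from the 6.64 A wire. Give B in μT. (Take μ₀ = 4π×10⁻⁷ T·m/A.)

B ≈ 2.83 μT

Each long wire gives B = μ₀I/(2πd). Distances are d₁ = 0.263 m and d₂ = 0.148 m.
B₁ = 5.05×10⁻⁶ T, B₂ = 2.22×10⁻⁶ T.
Between parallel currents the two contributions point in opposite directions, so they subtract. B = |B₁ − B₂| = |5.05×10⁻⁶ − 2.22×10⁻⁶| = 2.83×10⁻⁶ T.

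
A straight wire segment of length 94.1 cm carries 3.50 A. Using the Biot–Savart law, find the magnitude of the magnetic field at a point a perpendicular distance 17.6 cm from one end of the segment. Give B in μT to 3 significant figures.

For a finite straight segment, B = (μ₀I/4πd)(sinθ₁ + sinθ₂), where θ₁, θ₂ are the angles from the perpendicular to each end.
The perpendicular foot is at one end, so the two end-offsets along the wire are 0 and L = 0.941 m.
sinθ₁ = 0/√(0²+0.176²) = 0.0000; sinθ₂ = 0.941/√(0.941²+0.176²) = 0.9830.
B = (4π×10⁻⁷ × 3.50) / (4π × 0.176) × (0.0000 + 0.9830) = 1.95×10⁻⁶ T.

B ≈ 1.95 μT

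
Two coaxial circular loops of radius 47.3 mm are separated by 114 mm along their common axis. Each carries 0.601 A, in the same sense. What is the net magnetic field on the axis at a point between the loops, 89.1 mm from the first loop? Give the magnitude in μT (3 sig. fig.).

Each loop contributes B = μ₀IR²/[2(R²+z²)^(3/2)] on the axis, with z measured from that loop.
Loop 1 (z = 0.0891 m): B₁ = 8.23×10⁻⁷ T. Loop 2 (z = 0.0249 m): B₂ = 5.53×10⁻⁶ T.
The fields add: B = B₁ + B₂ = 6.35×10⁻⁶ T.

B ≈ 6.35 μT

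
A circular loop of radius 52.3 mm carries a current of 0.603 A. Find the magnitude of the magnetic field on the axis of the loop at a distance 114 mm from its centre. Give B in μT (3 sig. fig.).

B ≈ 0.525 μT

On the axis of a circular loop, B = μ₀IR² / [2(R²+z²)^(3/2)].
R² + z² = (0.0523)² + (0.114)² = 0.01573 m², and (R²+z²)^(3/2) = 1.97×10⁻³ m³.
B = (4π×10⁻⁷ × 0.603 × 0.002735) / (2 × 1.97×10⁻³) = 5.25×10⁻⁷ T.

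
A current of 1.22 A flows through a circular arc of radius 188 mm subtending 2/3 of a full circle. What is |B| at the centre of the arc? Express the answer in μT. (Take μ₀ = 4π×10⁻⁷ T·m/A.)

B ≈ 2.72 μT

The Biot–Savart field of a circular arc at its centre is B = μ₀Iφ/(4πR), with φ = 4.189 rad.
B = (4π×10⁻⁷ × 1.22 × 4.189) / (4π × 0.188) = 2.72×10⁻⁶ T.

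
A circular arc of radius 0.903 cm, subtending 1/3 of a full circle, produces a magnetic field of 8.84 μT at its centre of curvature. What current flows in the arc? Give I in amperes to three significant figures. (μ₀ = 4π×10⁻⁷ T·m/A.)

For a circular arc, B = μ₀Iφ/(4πR) with φ in radians; here φ = 2.094 rad.
So I = 4πRB/(μ₀φ) = 4π × 0.00903 × 8.84×10⁻⁶ / (4π×10⁻⁷ × 2.094) = 0.381 A.

I ≈ 0.381 A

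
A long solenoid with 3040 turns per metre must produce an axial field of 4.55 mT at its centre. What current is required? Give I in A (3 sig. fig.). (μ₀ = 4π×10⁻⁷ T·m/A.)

I ≈ 1.19 A

Inside a long solenoid B = μ₀nI with n = 3040 m⁻¹, so I = B/(μ₀n).
I = 4.55×10⁻³ / (4π×10⁻⁷ × 3040) = 1.19 A.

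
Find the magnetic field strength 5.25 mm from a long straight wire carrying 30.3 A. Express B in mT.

B ≈ 1.15 mT

For an infinitely long straight wire, B = μ₀I/(2πd).
B = (4π×10⁻⁷ × 30.3) / (2π × 0.00525) = 1.15×10⁻³ T.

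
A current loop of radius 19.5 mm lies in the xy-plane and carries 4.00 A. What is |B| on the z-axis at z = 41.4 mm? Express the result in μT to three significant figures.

B ≈ 9.97 μT

On the axis of a circular loop, B = μ₀IR² / [2(R²+z²)^(3/2)].
R² + z² = (0.0195)² + (0.0414)² = 0.002094 m², and (R²+z²)^(3/2) = 9.58×10⁻⁵ m³.
B = (4π×10⁻⁷ × 4.00 × 0.0003802) / (2 × 9.58×10⁻⁵) = 9.97×10⁻⁶ T.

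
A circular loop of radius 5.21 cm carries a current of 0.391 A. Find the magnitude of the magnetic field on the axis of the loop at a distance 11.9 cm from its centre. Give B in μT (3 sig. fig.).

On the axis of a circular loop, B = μ₀IR² / [2(R²+z²)^(3/2)].
R² + z² = (0.0521)² + (0.119)² = 0.01688 m², and (R²+z²)^(3/2) = 2.19×10⁻³ m³.
B = (4π×10⁻⁷ × 0.391 × 0.002714) / (2 × 2.19×10⁻³) = 3.04×10⁻⁷ T.

B ≈ 0.304 μT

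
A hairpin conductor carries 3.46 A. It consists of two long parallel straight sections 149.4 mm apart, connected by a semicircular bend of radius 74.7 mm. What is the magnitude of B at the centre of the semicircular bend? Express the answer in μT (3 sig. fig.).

The semicircular arc contributes B_arc = μ₀I·π/(4πR) = μ₀I/(4R) = 1.46×10⁻⁵ T.
Each semi-infinite lead is at perpendicular distance R = 0.0747 m from the centre, with the perpendicular foot at its near end, so it contributes μ₀I/(4πR); both point the same way, together 9.26×10⁻⁶ T.
Arc and leads all point the same direction: B = 1.46×10⁻⁵ + 9.26×10⁻⁶ = 2.38×10⁻⁵ T.

B ≈ 23.8 μT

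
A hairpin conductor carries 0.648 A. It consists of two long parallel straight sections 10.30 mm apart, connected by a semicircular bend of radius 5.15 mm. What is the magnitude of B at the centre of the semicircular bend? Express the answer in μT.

The semicircular arc contributes B_arc = μ₀I·π/(4πR) = μ₀I/(4R) = 3.95×10⁻⁵ T.
Each semi-infinite lead is at perpendicular distance R = 0.00515 m from the centre, with the perpendicular foot at its near end, so it contributes μ₀I/(4πR); both point the same way, together 2.52×10⁻⁵ T.
Arc and leads all point the same direction: B = 3.95×10⁻⁵ + 2.52×10⁻⁵ = 6.47×10⁻⁵ T.

B ≈ 64.7 μT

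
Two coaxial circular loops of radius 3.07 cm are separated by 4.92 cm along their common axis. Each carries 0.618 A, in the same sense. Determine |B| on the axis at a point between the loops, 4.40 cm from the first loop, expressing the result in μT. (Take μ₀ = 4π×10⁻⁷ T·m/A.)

B ≈ 14.5 μT

Each loop contributes B = μ₀IR²/[2(R²+z²)^(3/2)] on the axis, with z measured from that loop.
Loop 1 (z = 0.044 m): B₁ = 2.37×10⁻⁶ T. Loop 2 (z = 0.0052 m): B₂ = 1.21×10⁻⁵ T.
The fields add: B = B₁ + B₂ = 1.45×10⁻⁵ T.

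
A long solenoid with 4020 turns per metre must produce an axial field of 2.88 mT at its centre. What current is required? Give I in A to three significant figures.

I ≈ 0.570 A

Inside a long solenoid B = μ₀nI with n = 4020 m⁻¹, so I = B/(μ₀n).
I = 2.88×10⁻³ / (4π×10⁻⁷ × 4020) = 0.570 A.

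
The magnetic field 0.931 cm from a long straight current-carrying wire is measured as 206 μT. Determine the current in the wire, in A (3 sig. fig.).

I ≈ 9.59 A

For a long straight wire B = μ₀I/(2πd), so I = 2πdB/μ₀.
I = 2π × 0.00931 × 2.06×10⁻⁴ / (4π×10⁻⁷) = 9.59 A.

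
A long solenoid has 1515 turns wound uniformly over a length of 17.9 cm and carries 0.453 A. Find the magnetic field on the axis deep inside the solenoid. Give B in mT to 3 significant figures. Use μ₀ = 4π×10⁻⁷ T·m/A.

Inside a long solenoid, B = μ₀nI with n = 8464 turns/m.
B = 4π×10⁻⁷ × 8464 × 0.453 = 4.82×10⁻³ T.

B ≈ 4.82 mT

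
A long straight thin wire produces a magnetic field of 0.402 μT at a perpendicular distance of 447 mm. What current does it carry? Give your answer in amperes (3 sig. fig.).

For a long straight wire B = μ₀I/(2πd), so I = 2πdB/μ₀.
I = 2π × 0.447 × 4.02×10⁻⁷ / (4π×10⁻⁷) = 0.898 A.

I ≈ 0.898 A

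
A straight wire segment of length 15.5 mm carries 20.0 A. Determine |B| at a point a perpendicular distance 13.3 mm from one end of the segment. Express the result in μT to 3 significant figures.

For a finite straight segment, B = (μ₀I/4πd)(sinθ₁ + sinθ₂), where θ₁, θ₂ are the angles from the perpendicular to each end.
The perpendicular foot is at one end, so the two end-offsets along the wire are 0 and L = 0.0155 m.
sinθ₁ = 0/√(0²+0.0133²) = 0.0000; sinθ₂ = 0.0155/√(0.0155²+0.0133²) = 0.7589.
B = (4π×10⁻⁷ × 20.0) / (4π × 0.0133) × (0.0000 + 0.7589) = 1.14×10⁻⁴ T.

B ≈ 114 μT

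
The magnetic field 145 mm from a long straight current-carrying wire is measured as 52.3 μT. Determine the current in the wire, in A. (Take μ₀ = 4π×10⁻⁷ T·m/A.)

For a long straight wire B = μ₀I/(2πd), so I = 2πdB/μ₀.
I = 2π × 0.145 × 5.23×10⁻⁵ / (4π×10⁻⁷) = 37.9 A.

I ≈ 37.9 A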